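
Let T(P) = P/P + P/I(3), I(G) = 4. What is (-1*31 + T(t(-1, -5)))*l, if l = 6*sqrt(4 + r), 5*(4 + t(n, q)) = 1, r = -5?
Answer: -1857*I/10 ≈ -185.7*I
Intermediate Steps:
t(n, q) = -19/5 (t(n, q) = -4 + (1/5)*1 = -4 + 1/5 = -19/5)
l = 6*I (l = 6*sqrt(4 - 5) = 6*sqrt(-1) = 6*I ≈ 6.0*I)
T(P) = 1 + P/4 (T(P) = P/P + P/4 = 1 + P*(1/4) = 1 + P/4)
(-1*31 + T(t(-1, -5)))*l = (-1*31 + (1 + (1/4)*(-19/5)))*(6*I) = (-31 + (1 - 19/20))*(6*I) = (-31 + 1/20)*(6*I) = -1857*I/10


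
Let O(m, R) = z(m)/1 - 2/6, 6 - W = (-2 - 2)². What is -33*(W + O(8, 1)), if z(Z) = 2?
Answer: 275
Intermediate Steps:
W = -10 (W = 6 - (-2 - 2)² = 6 - 1*(-4)² = 6 - 1*16 = 6 - 16 = -10)
O(m, R) = 5/3 (O(m, R) = 2/1 - 2/6 = 2*1 - 2*⅙ = 2 - ⅓ = 5/3)
-33*(W + O(8, 1)) = -33*(-10 + 5/3) = -33*(-25/3) = 275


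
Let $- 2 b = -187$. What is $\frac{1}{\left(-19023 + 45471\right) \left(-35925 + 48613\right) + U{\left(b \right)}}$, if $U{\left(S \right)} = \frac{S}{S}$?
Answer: $\frac{1}{335572225} \approx 2.98 \cdot 10^{-9}$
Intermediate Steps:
$b = \frac{187}{2}$ ($b = \left(- \frac{1}{2}\right) \left(-187\right) = \frac{187}{2} \approx 93.5$)
$U{\left(S \right)} = 1$
$\frac{1}{\left(-19023 + 45471\right) \left(-35925 + 48613\right) + U{\left(b \right)}} = \frac{1}{\left(-19023 + 45471\right) \left(-35925 + 48613\right) + 1} = \frac{1}{26448 \cdot 12688 + 1} = \frac{1}{335572224 + 1} = \frac{1}{335572225}$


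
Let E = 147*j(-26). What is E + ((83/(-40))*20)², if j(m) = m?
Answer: -8399/4 ≈ -2099.8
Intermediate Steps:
E = -3822 (E = 147*(-26) = -3822)
E + ((83/(-40))*20)² = -3822 + ((83/(-40))*20)² = -3822 + ((83*(-1/40))*20)² = -3822 + (-83/40*20)² = -3822 + (-83/2)² = -3822 + 6889/4 = -8399/4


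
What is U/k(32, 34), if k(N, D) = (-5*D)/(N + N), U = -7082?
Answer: 226624/85 ≈ 2666.2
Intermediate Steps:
k(N, D) = -5*D/(2*N) (k(N, D) = (-5*D)/((2*N)) = (-5*D)*(1/(2*N)) = -5*D/(2*N))
U/k(32, 34) = -7082/((-5/2*34/32)) = -7082/((-5/2*34*1/32)) = -7082/(-85/32) = -7082*(-32/85) = 226624/85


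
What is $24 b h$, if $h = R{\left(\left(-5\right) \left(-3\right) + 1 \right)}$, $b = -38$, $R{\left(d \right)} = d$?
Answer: $-14592$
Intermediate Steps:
$h = 16$ ($h = \left(-5\right) \left(-3\right) + 1 = 15 + 1 = 16$)
$24 b h = 24 \left(-38\right) 16 = \left(-912\right) 16 = -14592$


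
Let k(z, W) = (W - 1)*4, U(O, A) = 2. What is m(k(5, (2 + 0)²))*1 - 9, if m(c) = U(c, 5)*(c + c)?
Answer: 39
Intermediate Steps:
k(z, W) = -4 + 4*W (k(z, W) = (-1 + W)*4 = -4 + 4*W)
m(c) = 4*c (m(c) = 2*(c + c) = 2*(2*c) = 4*c)
m(k(5, (2 + 0)²))*1 - 9 = (4*(-4 + 4*(2 + 0)²))*1 - 9 = (4*(-4 + 4*2²))*1 - 9 = (4*(-4 + 4*4))*1 - 9 = (4*(-4 + 16))*1 - 9 = (4*12)*1 - 9 = 48*1 - 9 = 48 - 9 = 39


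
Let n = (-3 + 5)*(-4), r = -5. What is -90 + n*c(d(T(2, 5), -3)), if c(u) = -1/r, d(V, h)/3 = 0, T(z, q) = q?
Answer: -458/5 ≈ -91.600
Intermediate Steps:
d(V, h) = 0 (d(V, h) = 3*0 = 0)
c(u) = ⅕ (c(u) = -1/(-5) = -1*(-⅕) = ⅕)
n = -8 (n = 2*(-4) = -8)
-90 + n*c(d(T(2, 5), -3)) = -90 - 8*⅕ = -90 - 8/5 = -458/5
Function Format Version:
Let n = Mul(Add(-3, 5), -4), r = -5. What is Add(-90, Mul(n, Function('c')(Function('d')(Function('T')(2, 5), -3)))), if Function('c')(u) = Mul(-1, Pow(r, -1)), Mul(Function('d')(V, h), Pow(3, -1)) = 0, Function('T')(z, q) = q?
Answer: Rational(-458, 5) ≈ -91.600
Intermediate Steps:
Function('d')(V, h) = 0 (Function('d')(V, h) = Mul(3, 0) = 0)
Function('c')(u) = Rational(1, 5) (Function('c')(u) = Mul(-1, Pow(-5, -1)) = Mul(-1, Rational(-1, 5)) = Rational(1, 5))
n = -8 (n = Mul(2, -4) = -8)
Add(-90, Mul(n, Function('c')(Function('d')(Function('T')(2, 5), -3)))) = Add(-90, Mul(-8, Rational(1, 5))) = Add(-90, Rational(-8, 5)) = Rational(-458, 5)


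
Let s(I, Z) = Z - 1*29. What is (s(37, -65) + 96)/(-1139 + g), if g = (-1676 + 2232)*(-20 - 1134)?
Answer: -2/642763 ≈ -3.1116e-6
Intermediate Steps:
s(I, Z) = -29 + Z (s(I, Z) = Z - 29 = -29 + Z)
g = -641624 (g = 556*(-1154) = -641624)
(s(37, -65) + 96)/(-1139 + g) = ((-29 - 65) + 96)/(-1139 - 641624) = (-94 + 96)/(-642763) = 2*(-1/642763) = -2/642763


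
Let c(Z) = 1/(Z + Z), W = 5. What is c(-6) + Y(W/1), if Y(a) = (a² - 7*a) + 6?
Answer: -49/12 ≈ -4.0833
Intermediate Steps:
c(Z) = 1/(2*Z)
Y(a) = 6 + a² - 7*a
c(-6) + Y(W/1) = (½)/(-6) + (6 + (5/1)² - 35/1) = (½)*(-⅙) + (6 + (5*1)² - 35) = -1/12 + (6 + 5² - 7*5) = -1/12 + (6 + 25 - 35) = -1/12 - 4 = -49/12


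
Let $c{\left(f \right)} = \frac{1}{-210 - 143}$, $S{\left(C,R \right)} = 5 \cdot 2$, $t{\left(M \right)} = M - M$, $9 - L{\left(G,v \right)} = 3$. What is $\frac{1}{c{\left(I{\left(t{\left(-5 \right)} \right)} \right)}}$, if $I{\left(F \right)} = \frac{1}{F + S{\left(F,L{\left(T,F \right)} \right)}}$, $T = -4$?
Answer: $-353$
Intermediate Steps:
$L{\left(G,v \right)} = 6$ ($L{\left(G,v \right)} = 9 - 3 = 6$)
$t{\left(M \right)} = 0$
$S{\left(C,R \right)} = 10$
$I{\left(F \right)} = \frac{1}{10 + F}$ ($I{\left(F \right)} = \frac{1}{F + 10} = \frac{1}{10 + F}$)
$c{\left(f \right)} = - \frac{1}{353}$ ($c{\left(f \right)} = \frac{1}{-353} = - \frac{1}{353}$)
$\frac{1}{c{\left(I{\left(t{\left(-5 \right)} \right)} \right)}} = \frac{1}{- \frac{1}{353}} = -353$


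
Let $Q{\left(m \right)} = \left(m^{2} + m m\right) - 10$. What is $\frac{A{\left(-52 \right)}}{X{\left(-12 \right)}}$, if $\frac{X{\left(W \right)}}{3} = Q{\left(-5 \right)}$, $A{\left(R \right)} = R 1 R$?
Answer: $\frac{338}{15} \approx 22.533$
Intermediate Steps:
$Q{\left(m \right)} = -10 + 2 m^{2}$ ($Q{\left(m \right)} = \left(m^{2} + m^{2}\right) - 10 = 2 m^{2} - 10 = -10 + 2 m^{2}$)
$A{\left(R \right)} = R^{2}$ ($A{\left(R \right)} = R R = R^{2}$)
$X{\left(W \right)} = 120$ ($X{\left(W \right)} = 3 \left(-10 + 2 \left(-5\right)^{2}\right) = 3 \left(-10 + 2 \cdot 25\right) = 3 \left(-10 + 50\right) = 3 \cdot 40 = 120$)
$\frac{A{\left(-52 \right)}}{X{\left(-12 \right)}} = \frac{\left(-52\right)^{2}}{120} = 2704 \cdot \frac{1}{120} = \frac{338}{15}$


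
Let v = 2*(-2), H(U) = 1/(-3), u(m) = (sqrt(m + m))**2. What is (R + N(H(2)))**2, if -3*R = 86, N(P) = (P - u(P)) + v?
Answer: 9409/9 ≈ 1045.4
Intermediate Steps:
u(m) = 2*m (u(m) = (sqrt(2*m))**2 = (sqrt(2)*sqrt(m))**2 = 2*m)
H(U) = -1/3
v = -4
N(P) = -4 - P (N(P) = (P - 2*P) - 4 = -P - 4 = -4 - P)
R = -86/3 (R = -1/3*86 = -86/3 ≈ -28.667)
(R + N(H(2)))**2 = (-86/3 + (-4 - 1*(-1/3)))**2 = (-86/3 + (-4 + 1/3))**2 = (-86/3 - 11/3)**2 = (-97/3)**2 = 9409/9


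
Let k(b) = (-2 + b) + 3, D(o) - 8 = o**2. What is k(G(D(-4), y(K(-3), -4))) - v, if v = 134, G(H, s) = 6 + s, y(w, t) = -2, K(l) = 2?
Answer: -129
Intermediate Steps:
D(o) = 8 + o**2
k(b) = 1 + b
k(G(D(-4), y(K(-3), -4))) - v = (1 + (6 - 2)) - 1*134 = (1 + 4) - 134 = 5 - 134 = -129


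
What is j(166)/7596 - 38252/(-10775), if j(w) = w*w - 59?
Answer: 586842367/81846900 ≈ 7.1700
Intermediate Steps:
j(w) = -59 + w² (j(w) = w² - 59 = -59 + w²)
j(166)/7596 - 38252/(-10775) = (-59 + 166²)/7596 - 38252/(-10775) = (-59 + 27556)*(1/7596) - 38252*(-1/10775) = 27497*(1/7596) + 38252/10775 = 27497/7596 + 38252/10775 = 586842367/81846900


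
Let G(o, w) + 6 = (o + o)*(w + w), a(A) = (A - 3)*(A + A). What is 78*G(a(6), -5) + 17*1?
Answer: -56611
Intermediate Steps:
a(A) = 2*A*(-3 + A) (a(A) = (-3 + A)*(2*A) = 2*A*(-3 + A))
G(o, w) = -6 + 4*o*w (G(o, w) = -6 + (o + o)*(w + w) = -6 + (2*o)*(2*w) = -6 + 4*o*w)
78*G(a(6), -5) + 17*1 = 78*(-6 + 4*(2*6*(-3 + 6))*(-5)) + 17*1 = 78*(-6 + 4*(2*6*3)*(-5)) + 17 = 78*(-6 + 4*36*(-5)) + 17 = 78*(-6 - 720) + 17 = 78*(-726) + 17 = -56628 + 17 = -56611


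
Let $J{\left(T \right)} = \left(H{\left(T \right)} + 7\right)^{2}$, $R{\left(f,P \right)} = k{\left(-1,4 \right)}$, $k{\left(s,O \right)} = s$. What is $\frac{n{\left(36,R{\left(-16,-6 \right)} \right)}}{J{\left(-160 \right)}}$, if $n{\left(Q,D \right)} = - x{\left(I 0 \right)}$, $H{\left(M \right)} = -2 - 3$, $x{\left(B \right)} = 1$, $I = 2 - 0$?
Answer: $- \frac{1}{4} \approx -0.25$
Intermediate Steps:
$I = 2$ ($I = 2 + 0 = 2$)
$R{\left(f,P \right)} = -1$
$H{\left(M \right)} = -5$
$n{\left(Q,D \right)} = -1$ ($n{\left(Q,D \right)} = \left(-1\right) 1 = -1$)
$J{\left(T \right)} = 4$ ($J{\left(T \right)} = \left(-5 + 7\right)^{2} = 2^{2} = 4$)
$\frac{n{\left(36,R{\left(-16,-6 \right)} \right)}}{J{\left(-160 \right)}} = - \frac{1}{4}$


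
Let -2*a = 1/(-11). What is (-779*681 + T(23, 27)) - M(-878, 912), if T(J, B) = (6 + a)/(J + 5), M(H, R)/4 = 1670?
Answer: -47271733/88 ≈ -5.3718e+5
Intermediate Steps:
a = 1/22 (a = -1/(2*(-11)) = -(-1)/(2*11) = -½*(-1/11) = 1/22 ≈ 0.045455)
M(H, R) = 6680 (M(H, R) = 4*1670 = 6680)
T(J, B) = 133/(22*(5 + J)) (T(J, B) = (6 + 1/22)/(J + 5) = 133/(22*(5 + J)))
(-779*681 + T(23, 27)) - M(-878, 912) = (-779*681 + 133/(22*(5 + 23))) - 1*6680 = (-530499 + (133/22)/28) - 6680 = (-530499 + (133/22)*(1/28)) - 6680 = (-530499 + 19/88) - 6680 = -46683893/88 - 6680 = -47271733/88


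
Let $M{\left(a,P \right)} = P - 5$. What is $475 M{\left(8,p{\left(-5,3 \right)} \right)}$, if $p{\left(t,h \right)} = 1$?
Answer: $-1900$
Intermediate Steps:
$M{\left(a,P \right)} = -5 + P$ ($M{\left(a,P \right)} = P - 5 = -5 + P$)
$475 M{\left(8,p{\left(-5,3 \right)} \right)} = 475 \left(-5 + 1\right) = 475 \left(-4\right) = -1900$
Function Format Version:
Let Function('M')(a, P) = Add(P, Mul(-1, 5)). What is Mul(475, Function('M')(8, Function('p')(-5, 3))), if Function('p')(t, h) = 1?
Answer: -1900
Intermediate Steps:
Function('M')(a, P) = Add(-5, P) (Function('M')(a, P) = Add(P, -5) = Add(-5, P))
Mul(475, Function('M')(8, Function('p')(-5, 3))) = Mul(475, Add(-5, 1)) = Mul(475, -4) = -1900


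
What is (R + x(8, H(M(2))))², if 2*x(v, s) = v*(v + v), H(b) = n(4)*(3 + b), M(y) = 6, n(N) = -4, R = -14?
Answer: 2500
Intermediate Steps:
H(b) = -12 - 4*b (H(b) = -4*(3 + b) = -12 - 4*b)
x(v, s) = v² (x(v, s) = (v*(v + v))/2 = (v*(2*v))/2 = (2*v²)/2 = v²)
(R + x(8, H(M(2))))² = (-14 + 8²)² = (-14 + 64)² = 50² = 2500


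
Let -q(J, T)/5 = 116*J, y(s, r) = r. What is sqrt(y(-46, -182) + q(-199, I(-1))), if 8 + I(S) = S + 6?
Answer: sqrt(115238) ≈ 339.47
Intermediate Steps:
I(S) = -2 + S (I(S) = -8 + (S + 6) = -8 + (6 + S) = -2 + S)
q(J, T) = -580*J
sqrt(y(-46, -182) + q(-199, I(-1))) = sqrt(-182 - 580*(-199)) = sqrt(-182 + 115420) = sqrt(115238)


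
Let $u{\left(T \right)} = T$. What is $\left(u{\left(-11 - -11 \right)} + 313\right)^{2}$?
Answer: $97969$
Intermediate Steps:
$\left(u{\left(-11 - -11 \right)} + 313\right)^{2} = \left(\left(-11 - -11\right) + 313\right)^{2} = \left(\left(-11 + 11\right) + 313\right)^{2} = \left(0 + 313\right)^{2} = 313^{2} = 97969$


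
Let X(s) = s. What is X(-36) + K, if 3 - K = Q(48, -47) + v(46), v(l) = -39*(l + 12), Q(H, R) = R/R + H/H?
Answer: 2227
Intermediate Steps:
Q(H, R) = 2 (Q(H, R) = 1 + 1 = 2)
v(l) = -468 - 39*l (v(l) = -39*(12 + l) = -468 - 39*l)
K = 2263 (K = 3 - (2 + (-468 - 39*46)) = 3 - (2 + (-468 - 1794)) = 3 - (2 - 2262) = 3 - 1*(-2260) = 3 + 2260 = 2263)
X(-36) + K = -36 + 2263 = 2227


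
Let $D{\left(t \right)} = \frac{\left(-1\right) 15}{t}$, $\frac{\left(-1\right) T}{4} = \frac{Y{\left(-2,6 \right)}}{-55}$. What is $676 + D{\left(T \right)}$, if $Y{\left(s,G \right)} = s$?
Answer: $\frac{6233}{8} \approx 779.13$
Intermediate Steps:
$T = - \frac{8}{55}$ ($T = - 4 \left(- \frac{2}{-55}\right) = - 4 \left(\left(-2\right) \left(- \frac{1}{55}\right)\right) = \left(-4\right) \frac{2}{55} = - \frac{8}{55} \approx -0.14545$)
$D{\left(t \right)} = - \frac{15}{t}$
$676 + D{\left(T \right)} = 676 - \frac{15}{- \frac{8}{55}} = 676 - - \frac{825}{8} = 676 + \frac{825}{8} = \frac{6233}{8}$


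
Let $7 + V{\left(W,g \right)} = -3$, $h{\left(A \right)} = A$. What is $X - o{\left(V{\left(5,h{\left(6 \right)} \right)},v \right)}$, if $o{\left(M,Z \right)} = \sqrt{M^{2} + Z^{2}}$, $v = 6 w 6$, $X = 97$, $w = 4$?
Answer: $97 - 2 \sqrt{5209} \approx -47.347$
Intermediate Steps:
$V{\left(W,g \right)} = -10$ ($V{\left(W,g \right)} = -7 - 3 = -10$)
$v = 144$ ($v = 6 \cdot 4 \cdot 6 = 24 \cdot 6 = 144$)
$X - o{\left(V{\left(5,h{\left(6 \right)} \right)},v \right)} = 97 - \sqrt{\left(-10\right)^{2} + 144^{2}} = 97 - \sqrt{100 + 20736} = 97 - \sqrt{20836} = 97 - 2 \sqrt{5209}$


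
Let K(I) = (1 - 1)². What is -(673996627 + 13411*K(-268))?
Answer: -673996627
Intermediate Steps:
K(I) = 0 (K(I) = 0² = 0)
-(673996627 + 13411*K(-268)) = -13411/(1/(0 + 50257)) = -13411/(1/50257) = -13411/1/50257 = -13411*50257 = -673996627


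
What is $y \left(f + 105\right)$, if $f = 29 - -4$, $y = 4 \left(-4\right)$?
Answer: $-2208$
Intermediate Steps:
$y = -16$
$f = 33$ ($f = 29 + 4 = 33$)
$y \left(f + 105\right) = - 16 \left(33 + 105\right) = \left(-16\right) 138 = -2208$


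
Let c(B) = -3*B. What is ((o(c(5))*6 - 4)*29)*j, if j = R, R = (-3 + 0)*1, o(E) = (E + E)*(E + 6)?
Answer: -140592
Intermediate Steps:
o(E) = 2*E*(6 + E) (o(E) = (2*E)*(6 + E) = 2*E*(6 + E))
R = -3 (R = -3*1 = -3)
j = -3
((o(c(5))*6 - 4)*29)*j = (((2*(-3*5)*(6 - 3*5))*6 - 4)*29)*(-3) = (((2*(-15)*(6 - 15))*6 - 4)*29)*(-3) = (((2*(-15)*(-9))*6 - 4)*29)*(-3) = ((270*6 - 4)*29)*(-3) = ((1620 - 4)*29)*(-3) = (1616*29)*(-3) = 46864*(-3) = -140592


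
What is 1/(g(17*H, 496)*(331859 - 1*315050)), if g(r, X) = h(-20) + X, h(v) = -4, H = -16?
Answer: 1/8270028 ≈ 1.2092e-7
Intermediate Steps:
g(r, X) = -4 + X
1/(g(17*H, 496)*(331859 - 1*315050)) = 1/((-4 + 496)*(331859 - 1*315050)) = 1/(492*(331859 - 315050)) = (1/492)/16809 = (1/492)*(1/16809) = 1/8270028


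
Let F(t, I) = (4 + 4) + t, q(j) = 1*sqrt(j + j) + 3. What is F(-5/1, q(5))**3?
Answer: 27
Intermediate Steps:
q(j) = 3 + sqrt(2)*sqrt(j) (q(j) = 1*sqrt(2*j) + 3 = 1*(sqrt(2)*sqrt(j)) + 3 = sqrt(2)*sqrt(j) + 3 = 3 + sqrt(2)*sqrt(j))
F(t, I) = 8 + t
F(-5/1, q(5))**3 = (8 - 5/1)**3 = (8 - 5*1)**3 = (8 - 5)**3 = 3**3 = 27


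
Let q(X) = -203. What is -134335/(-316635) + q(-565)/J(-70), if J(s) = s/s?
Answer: -12828514/63327 ≈ -202.58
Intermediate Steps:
J(s) = 1
-134335/(-316635) + q(-565)/J(-70) = -134335/(-316635) - 203/1 = -134335*(-1/316635) - 203*1 = 26867/63327 - 203 = -12828514/63327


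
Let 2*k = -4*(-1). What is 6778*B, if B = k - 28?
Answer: -176228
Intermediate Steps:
k = 2 (k = (-4*(-1))/2 = (1/2)*4 = 2)
B = -26 (B = 2 - 28 = -26)
6778*B = 6778*(-26) = -176228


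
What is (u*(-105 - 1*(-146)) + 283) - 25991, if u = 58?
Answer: -23330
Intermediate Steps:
(u*(-105 - 1*(-146)) + 283) - 25991 = (58*(-105 - 1*(-146)) + 283) - 25991 = (58*(-105 + 146) + 283) - 25991 = (58*41 + 283) - 25991 = (2378 + 283) - 25991 = 2661 - 25991 = -23330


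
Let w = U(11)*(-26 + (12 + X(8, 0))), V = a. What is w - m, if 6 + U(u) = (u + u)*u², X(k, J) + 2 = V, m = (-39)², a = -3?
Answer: -51985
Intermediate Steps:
m = 1521
V = -3
X(k, J) = -5 (X(k, J) = -2 - 3 = -5)
U(u) = -6 + 2*u³ (U(u) = -6 + (u + u)*u² = -6 + (2*u)*u² = -6 + 2*u³)
w = -50464 (w = (-6 + 2*11³)*(-26 + (12 - 5)) = (-6 + 2*1331)*(-26 + 7) = (-6 + 2662)*(-19) = 2656*(-19) = -50464)
w - m = -50464 - 1*1521 = -50464 - 1521 = -51985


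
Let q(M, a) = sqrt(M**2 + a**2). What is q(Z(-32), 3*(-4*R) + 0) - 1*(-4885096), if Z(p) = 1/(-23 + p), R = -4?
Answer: 4885096 + sqrt(6969601)/55 ≈ 4.8851e+6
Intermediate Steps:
q(Z(-32), 3*(-4*R) + 0) - 1*(-4885096) = sqrt((1/(-23 - 32))**2 + (3*(-4*(-4)) + 0)**2) - 1*(-4885096) = sqrt((1/(-55))**2 + (3*16 + 0)**2) + 4885096 = sqrt((-1/55)**2 + (48 + 0)**2) + 4885096 = sqrt(1/3025 + 48**2) + 4885096 = sqrt(1/3025 + 2304) + 4885096 = sqrt(6969601/3025) + 4885096 = sqrt(6969601)/55 + 4885096 = 4885096 + sqrt(6969601)/55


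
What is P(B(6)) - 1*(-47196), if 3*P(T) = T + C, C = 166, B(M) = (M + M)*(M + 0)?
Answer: 141826/3 ≈ 47275.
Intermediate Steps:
B(M) = 2*M² (B(M) = (2*M)*M = 2*M²)
P(T) = 166/3 + T/3 (P(T) = (T + 166)/3 = (166 + T)/3 = 166/3 + T/3)
P(B(6)) - 1*(-47196) = (166/3 + (2*6²)/3) - 1*(-47196) = (166/3 + (2*36)/3) + 47196 = (166/3 + (⅓)*72) + 47196 = (166/3 + 24) + 47196 = 238/3 + 47196 = 141826/3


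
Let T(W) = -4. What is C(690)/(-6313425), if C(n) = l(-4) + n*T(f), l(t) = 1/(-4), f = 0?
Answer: 11041/25253700 ≈ 0.00043720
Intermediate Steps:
l(t) = -¼
C(n) = -¼ - 4*n (C(n) = -¼ + n*(-4) = -¼ - 4*n)
C(690)/(-6313425) = (-¼ - 4*690)/(-6313425) = (-¼ - 2760)*(-1/6313425) = -11041/4*(-1/6313425) = 11041/25253700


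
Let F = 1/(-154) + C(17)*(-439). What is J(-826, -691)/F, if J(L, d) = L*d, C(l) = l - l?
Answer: -87897964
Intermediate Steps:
C(l) = 0
F = -1/154 (F = 1/(-154) + 0*(-439) = -1/154 + 0 = -1/154 ≈ -0.0064935)
J(-826, -691)/F = (-826*(-691))/(-1/154) = 570766*(-154) = -87897964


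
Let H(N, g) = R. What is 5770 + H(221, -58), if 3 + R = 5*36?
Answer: 5947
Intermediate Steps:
R = 177 (R = -3 + 5*36 = -3 + 180 = 177)
H(N, g) = 177
5770 + H(221, -58) = 5770 + 177 = 5947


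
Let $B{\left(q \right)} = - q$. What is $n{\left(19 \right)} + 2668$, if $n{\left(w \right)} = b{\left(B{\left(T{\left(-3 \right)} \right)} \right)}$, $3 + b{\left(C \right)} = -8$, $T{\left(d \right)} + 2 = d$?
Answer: $2657$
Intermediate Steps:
$T{\left(d \right)} = -2 + d$
$b{\left(C \right)} = -11$ ($b{\left(C \right)} = -3 - 8 = -11$)
$n{\left(w \right)} = -11$
$n{\left(19 \right)} + 2668 = -11 + 2668 = 2657$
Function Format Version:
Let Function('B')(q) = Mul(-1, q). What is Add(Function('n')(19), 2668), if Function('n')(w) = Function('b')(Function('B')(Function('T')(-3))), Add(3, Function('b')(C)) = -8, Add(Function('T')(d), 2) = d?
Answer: 2657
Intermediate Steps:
Function('T')(d) = Add(-2, d)
Function('b')(C) = -11 (Function('b')(C) = Add(-3, -8) = -11)
Function('n')(w) = -11
Add(Function('n')(19), 2668) = Add(-11, 2668) = 2657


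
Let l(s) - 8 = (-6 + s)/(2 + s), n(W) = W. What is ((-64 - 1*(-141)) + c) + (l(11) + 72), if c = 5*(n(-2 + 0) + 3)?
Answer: 2111/13 ≈ 162.38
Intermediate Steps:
l(s) = 8 + (-6 + s)/(2 + s)
c = 5 (c = 5*((-2 + 0) + 3) = 5*(-2 + 3) = 5*1 = 5)
((-64 - 1*(-141)) + c) + (l(11) + 72) = ((-64 - 1*(-141)) + 5) + ((10 + 9*11)/(2 + 11) + 72) = ((-64 + 141) + 5) + ((10 + 99)/13 + 72) = (77 + 5) + ((1/13)*109 + 72) = 82 + (109/13 + 72) = 82 + 1045/13 = 2111/13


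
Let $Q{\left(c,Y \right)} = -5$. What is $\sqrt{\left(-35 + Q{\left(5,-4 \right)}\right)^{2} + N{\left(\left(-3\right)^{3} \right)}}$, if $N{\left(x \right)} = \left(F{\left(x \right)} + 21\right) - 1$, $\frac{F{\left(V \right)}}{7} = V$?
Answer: $3 \sqrt{159} \approx 37.829$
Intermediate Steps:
$F{\left(V \right)} = 7 V$
$N{\left(x \right)} = 20 + 7 x$ ($N{\left(x \right)} = \left(7 x + 21\right) - 1 = \left(21 + 7 x\right) - 1 = 20 + 7 x$)
$\sqrt{\left(-35 + Q{\left(5,-4 \right)}\right)^{2} + N{\left(\left(-3\right)^{3} \right)}} = \sqrt{\left(-35 - 5\right)^{2} + \left(20 + 7 \left(-3\right)^{3}\right)} = \sqrt{\left(-40\right)^{2} + \left(20 + 7 \left(-27\right)\right)} = \sqrt{1600 + \left(20 - 189\right)} = \sqrt{1600 - 169} = \sqrt{1431} = 3 \sqrt{159}$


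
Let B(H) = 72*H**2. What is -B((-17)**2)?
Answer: -6013512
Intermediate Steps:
-B((-17)**2) = -72*((-17)**2)**2 = -72*289**2 = -72*83521 = -1*6013512 = -6013512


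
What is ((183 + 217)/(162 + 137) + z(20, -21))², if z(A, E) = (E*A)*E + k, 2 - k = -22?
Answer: 6994734299536/89401 ≈ 7.8240e+7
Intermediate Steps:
k = 24 (k = 2 - 1*(-22) = 2 + 22 = 24)
z(A, E) = 24 + A*E² (z(A, E) = (E*A)*E + 24 = (A*E)*E + 24 = A*E² + 24 = 24 + A*E²)
((183 + 217)/(162 + 137) + z(20, -21))² = ((183 + 217)/(162 + 137) + (24 + 20*(-21)²))² = (400/299 + (24 + 20*441))² = (400*(1/299) + (24 + 8820))² = (400/299 + 8844)² = (2644756/299)² = 6994734299536/89401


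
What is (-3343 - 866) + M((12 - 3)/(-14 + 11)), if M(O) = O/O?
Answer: -4208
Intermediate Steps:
M(O) = 1
(-3343 - 866) + M((12 - 3)/(-14 + 11)) = (-3343 - 866) + 1 = -4209 + 1 = -4208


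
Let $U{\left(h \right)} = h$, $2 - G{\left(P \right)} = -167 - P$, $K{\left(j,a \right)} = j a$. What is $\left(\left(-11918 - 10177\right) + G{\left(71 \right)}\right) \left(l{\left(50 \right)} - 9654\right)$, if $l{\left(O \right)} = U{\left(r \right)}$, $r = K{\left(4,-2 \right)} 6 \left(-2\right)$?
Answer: $208890090$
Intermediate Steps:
$K{\left(j,a \right)} = a j$
$r = 96$ ($r = \left(-2\right) 4 \cdot 6 \left(-2\right) = \left(-8\right) 6 \left(-2\right) = \left(-48\right) \left(-2\right) = 96$)
$G{\left(P \right)} = 169 + P$ ($G{\left(P \right)} = 2 - \left(-167 - P\right) = 2 + \left(167 + P\right) = 169 + P$)
$l{\left(O \right)} = 96$
$\left(\left(-11918 - 10177\right) + G{\left(71 \right)}\right) \left(l{\left(50 \right)} - 9654\right) = \left(\left(-11918 - 10177\right) + \left(169 + 71\right)\right) \left(96 - 9654\right) = \left(\left(-11918 - 10177\right) + 240\right) \left(-9558\right) = \left(-22095 + 240\right) \left(-9558\right) = \left(-21855\right) \left(-9558\right) = 208890090$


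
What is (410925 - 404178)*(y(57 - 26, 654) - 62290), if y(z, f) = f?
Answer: -415858092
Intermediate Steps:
(410925 - 404178)*(y(57 - 26, 654) - 62290) = (410925 - 404178)*(654 - 62290) = 6747*(-61636) = -415858092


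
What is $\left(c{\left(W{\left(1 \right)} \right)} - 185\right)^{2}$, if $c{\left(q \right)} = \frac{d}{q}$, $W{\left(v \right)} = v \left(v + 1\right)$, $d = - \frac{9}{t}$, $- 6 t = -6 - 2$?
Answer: $\frac{2271049}{64} \approx 35485.0$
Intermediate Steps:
$t = \frac{4}{3}$ ($t = - \frac{-6 - 2}{6} = \left(- \frac{1}{6}\right) \left(-8\right) = \frac{4}{3} \approx 1.3333$)
$d = - \frac{27}{4}$ ($d = - \frac{9}{\frac{4}{3}} = \left(-9\right) \frac{3}{4} = - \frac{27}{4} \approx -6.75$)
$W{\left(v \right)} = v \left(1 + v\right)$
$c{\left(q \right)} = - \frac{27}{4 q}$
$\left(c{\left(W{\left(1 \right)} \right)} - 185\right)^{2} = \left(- \frac{27}{4 \cdot 1 \left(1 + 1\right)} - 185\right)^{2} = \left(- \frac{27}{4 \cdot 1 \cdot 2} - 185\right)^{2} = \left(- \frac{27}{4 \cdot 2} - 185\right)^{2} = \left(\left(- \frac{27}{4}\right) \frac{1}{2} - 185\right)^{2} = \left(- \frac{27}{8} - 185\right)^{2} = \left(- \frac{1507}{8}\right)^{2} = \frac{2271049}{64}$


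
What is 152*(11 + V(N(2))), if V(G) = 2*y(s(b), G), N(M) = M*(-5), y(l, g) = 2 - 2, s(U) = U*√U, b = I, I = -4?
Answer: 1672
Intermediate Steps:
b = -4
s(U) = U^(3/2)
y(l, g) = 0
N(M) = -5*M
V(G) = 0 (V(G) = 2*0 = 0)
152*(11 + V(N(2))) = 152*(11 + 0) = 152*11 = 1672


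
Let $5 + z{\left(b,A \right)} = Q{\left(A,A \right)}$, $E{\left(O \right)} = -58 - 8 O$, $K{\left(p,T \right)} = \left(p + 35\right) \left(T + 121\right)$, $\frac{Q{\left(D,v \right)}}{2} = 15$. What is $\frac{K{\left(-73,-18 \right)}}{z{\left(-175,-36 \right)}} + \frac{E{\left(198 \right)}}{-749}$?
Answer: $- \frac{2890536}{18725} \approx -154.37$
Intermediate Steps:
$Q{\left(D,v \right)} = 30$ ($Q{\left(D,v \right)} = 2 \cdot 15 = 30$)
$K{\left(p,T \right)} = \left(35 + p\right) \left(121 + T\right)$
$z{\left(b,A \right)} = 25$ ($z{\left(b,A \right)} = -5 + 30 = 25$)
$\frac{K{\left(-73,-18 \right)}}{z{\left(-175,-36 \right)}} + \frac{E{\left(198 \right)}}{-749} = \frac{4235 + 35 \left(-18\right) + 121 \left(-73\right) - -1314}{25} + \frac{-58 - 1584}{-749} = \left(4235 - 630 - 8833 + 1314\right) \frac{1}{25} + \left(-58 - 1584\right) \left(- \frac{1}{749}\right) = \left(-3914\right) \frac{1}{25} - - \frac{1642}{749} = - \frac{3914}{25} + \frac{1642}{749} = - \frac{2890536}{18725}$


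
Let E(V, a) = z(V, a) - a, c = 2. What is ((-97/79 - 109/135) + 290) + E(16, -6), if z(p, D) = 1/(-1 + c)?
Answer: 3145799/10665 ≈ 294.96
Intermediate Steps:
z(p, D) = 1 (z(p, D) = 1/(-1 + 2) = 1/1 = 1)
E(V, a) = 1 - a
((-97/79 - 109/135) + 290) + E(16, -6) = ((-97/79 - 109/135) + 290) + (1 - 1*(-6)) = ((-97*1/79 - 109*1/135) + 290) + (1 + 6) = ((-97/79 - 109/135) + 290) + 7 = (-21706/10665 + 290) + 7 = 3071144/10665 + 7 = 3145799/10665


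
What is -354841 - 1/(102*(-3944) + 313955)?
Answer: -31344170052/88333 ≈ -3.5484e+5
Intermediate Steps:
-354841 - 1/(102*(-3944) + 313955) = -354841 - 1/(-402288 + 313955) = -354841 - 1/(-88333) = -354841 - 1*(-1/88333) = -354841 + 1/88333 = -31344170052/88333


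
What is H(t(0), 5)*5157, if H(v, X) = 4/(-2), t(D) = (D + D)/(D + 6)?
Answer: -10314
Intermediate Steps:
t(D) = 2*D/(6 + D) (t(D) = (2*D)/(6 + D) = 2*D/(6 + D))
H(v, X) = -2 (H(v, X) = 4*(-½) = -2)
H(t(0), 5)*5157 = -2*5157 = -10314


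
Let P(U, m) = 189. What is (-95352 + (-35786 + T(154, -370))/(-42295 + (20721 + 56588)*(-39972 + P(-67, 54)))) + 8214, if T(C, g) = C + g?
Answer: -134001959719697/1537813121 ≈ -87138.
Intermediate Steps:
(-95352 + (-35786 + T(154, -370))/(-42295 + (20721 + 56588)*(-39972 + P(-67, 54)))) + 8214 = (-95352 + (-35786 + (154 - 370))/(-42295 + (20721 + 56588)*(-39972 + 189))) + 8214 = (-95352 + (-35786 - 216)/(-42295 + 77309*(-39783))) + 8214 = (-95352 - 36002/(-42295 - 3075583947)) + 8214 = (-95352 - 36002/(-3075626242)) + 8214 = (-95352 - 36002*(-1/3075626242)) + 8214 = (-95352 + 18001/1537813121) + 8214 = -146633556695591/1537813121 + 8214 = -134001959719697/1537813121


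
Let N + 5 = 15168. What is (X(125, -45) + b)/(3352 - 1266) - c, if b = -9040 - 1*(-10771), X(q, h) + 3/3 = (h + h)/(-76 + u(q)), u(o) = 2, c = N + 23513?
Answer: -2985026977/77182 ≈ -38675.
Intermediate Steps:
N = 15163 (N = -5 + 15168 = 15163)
c = 38676 (c = 15163 + 23513 = 38676)
X(q, h) = -1 - h/37 (X(q, h) = -1 + (h + h)/(-76 + 2) = -1 + (2*h)/(-74) = -1 + (2*h)*(-1/74) = -1 - h/37)
b = 1731 (b = -9040 + 10771 = 1731)
(X(125, -45) + b)/(3352 - 1266) - c = ((-1 - 1/37*(-45)) + 1731)/(3352 - 1266) - 1*38676 = ((-1 + 45/37) + 1731)/2086 - 38676 = (8/37 + 1731)*(1/2086) - 38676 = (64055/37)*(1/2086) - 38676 = 64055/77182 - 38676 = -2985026977/77182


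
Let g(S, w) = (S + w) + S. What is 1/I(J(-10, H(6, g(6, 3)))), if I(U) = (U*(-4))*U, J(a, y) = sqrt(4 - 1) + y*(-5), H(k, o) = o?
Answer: -469/10535628 - 25*sqrt(3)/21071256 ≈ -4.6571e-5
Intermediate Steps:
g(S, w) = w + 2*S
J(a, y) = sqrt(3) - 5*y
I(U) = -4*U**2 (I(U) = (-4*U)*U = -4*U**2)
1/I(J(-10, H(6, g(6, 3)))) = 1/(-4*(sqrt(3) - 5*(3 + 2*6))**2) = 1/(-4*(sqrt(3) - 5*(3 + 12))**2) = 1/(-4*(sqrt(3) - 5*15)**2) = 1/(-4*(sqrt(3) - 75)**2) = 1/(-4*(-75 + sqrt(3))**2) = -1/(4*(-75 + sqrt(3))**2)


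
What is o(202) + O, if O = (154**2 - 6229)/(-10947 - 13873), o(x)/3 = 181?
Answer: 13459773/24820 ≈ 542.29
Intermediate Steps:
o(x) = 543 (o(x) = 3*181 = 543)
O = -17487/24820 (O = (23716 - 6229)/(-24820) = 17487*(-1/24820) = -17487/24820 ≈ -0.70455)
o(202) + O = 543 - 17487/24820 = 13459773/24820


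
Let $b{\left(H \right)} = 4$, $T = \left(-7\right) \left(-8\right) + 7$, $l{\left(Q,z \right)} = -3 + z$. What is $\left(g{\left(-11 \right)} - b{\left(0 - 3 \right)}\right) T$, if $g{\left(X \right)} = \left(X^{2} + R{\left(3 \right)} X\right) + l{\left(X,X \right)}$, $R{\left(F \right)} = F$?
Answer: $4410$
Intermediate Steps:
$T = 63$ ($T = 56 + 7 = 63$)
$g{\left(X \right)} = -3 + X^{2} + 4 X$ ($g{\left(X \right)} = \left(X^{2} + 3 X\right) + \left(-3 + X\right) = -3 + X^{2} + 4 X$)
$\left(g{\left(-11 \right)} - b{\left(0 - 3 \right)}\right) T = \left(\left(-3 + \left(-11\right)^{2} + 4 \left(-11\right)\right) - 4\right) 63 = \left(\left(-3 + 121 - 44\right) - 4\right) 63 = \left(74 - 4\right) 63 = 70 \cdot 63 = 4410$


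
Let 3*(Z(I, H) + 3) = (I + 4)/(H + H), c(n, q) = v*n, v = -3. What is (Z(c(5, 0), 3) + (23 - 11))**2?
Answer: 22801/324 ≈ 70.373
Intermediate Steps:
c(n, q) = -3*n
Z(I, H) = -3 + (4 + I)/(6*H) (Z(I, H) = -3 + ((I + 4)/(H + H))/3 = -3 + ((4 + I)/((2*H)))/3 = -3 + ((4 + I)*(1/(2*H)))/3 = -3 + ((4 + I)/(2*H))/3 = -3 + (4 + I)/(6*H))
(Z(c(5, 0), 3) + (23 - 11))**2 = ((1/6)*(4 - 3*5 - 18*3)/3 + (23 - 11))**2 = ((1/6)*(1/3)*(4 - 15 - 54) + 12)**2 = ((1/6)*(1/3)*(-65) + 12)**2 = (-65/18 + 12)**2 = (151/18)**2 = 22801/324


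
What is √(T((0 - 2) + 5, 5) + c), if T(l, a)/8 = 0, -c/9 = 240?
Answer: 12*I*√15 ≈ 46.476*I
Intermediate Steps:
c = -2160 (c = -9*240 = -2160)
T(l, a) = 0 (T(l, a) = 8*0 = 0)
√(T((0 - 2) + 5, 5) + c) = √(0 - 2160) = √(-2160) = 12*I*√15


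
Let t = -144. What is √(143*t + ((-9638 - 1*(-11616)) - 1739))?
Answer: I*√20353 ≈ 142.66*I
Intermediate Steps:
√(143*t + ((-9638 - 1*(-11616)) - 1739)) = √(143*(-144) + ((-9638 - 1*(-11616)) - 1739)) = √(-20592 + ((-9638 + 11616) - 1739)) = √(-20592 + (1978 - 1739)) = √(-20592 + 239) = √(-20353) = I*√20353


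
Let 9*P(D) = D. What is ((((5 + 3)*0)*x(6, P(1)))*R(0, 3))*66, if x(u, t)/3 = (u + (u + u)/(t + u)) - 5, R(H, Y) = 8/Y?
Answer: 0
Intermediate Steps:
P(D) = D/9
x(u, t) = -15 + 3*u + 6*u/(t + u) (x(u, t) = 3*((u + (u + u)/(t + u)) - 5) = 3*((u + (2*u)/(t + u)) - 5) = 3*((u + 2*u/(t + u)) - 5) = 3*(-5 + u + 2*u/(t + u)) = -15 + 3*u + 6*u/(t + u))
((((5 + 3)*0)*x(6, P(1)))*R(0, 3))*66 = ((((5 + 3)*0)*(3*(6² - 5/9 - 3*6 + ((⅑)*1)*6)/((⅑)*1 + 6)))*(8/3))*66 = (((8*0)*(3*(36 - 5*⅑ - 18 + (⅑)*6)/(⅑ + 6)))*(8*(⅓)))*66 = ((0*(3*(36 - 5/9 - 18 + ⅔)/(55/9)))*(8/3))*66 = ((0*(3*(9/55)*(163/9)))*(8/3))*66 = ((0*(489/55))*(8/3))*66 = (0*(8/3))*66 = 0*66 = 0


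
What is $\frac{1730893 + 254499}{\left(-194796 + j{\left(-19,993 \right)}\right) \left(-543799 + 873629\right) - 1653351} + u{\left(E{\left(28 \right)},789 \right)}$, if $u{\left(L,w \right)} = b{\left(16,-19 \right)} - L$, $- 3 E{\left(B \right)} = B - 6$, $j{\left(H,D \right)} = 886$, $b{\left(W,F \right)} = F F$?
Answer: $\frac{70674676503179}{191876965953} \approx 368.33$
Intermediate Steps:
$b{\left(W,F \right)} = F^{2}$
$E{\left(B \right)} = 2 - \frac{B}{3}$ ($E{\left(B \right)} = - \frac{B - 6}{3} = - \frac{-6 + B}{3} = 2 - \frac{B}{3}$)
$u{\left(L,w \right)} = 361 - L$ ($u{\left(L,w \right)} = \left(-19\right)^{2} - L = 361 - L$)
$\frac{1730893 + 254499}{\left(-194796 + j{\left(-19,993 \right)}\right) \left(-543799 + 873629\right) - 1653351} + u{\left(E{\left(28 \right)},789 \right)} = \frac{1730893 + 254499}{\left(-194796 + 886\right) \left(-543799 + 873629\right) - 1653351} + \left(361 - \left(2 - \frac{28}{3}\right)\right) = \frac{1985392}{\left(-193910\right) 329830 - 1653351} + \left(361 - \left(2 - \frac{28}{3}\right)\right) = \frac{1985392}{-63957335300 - 1653351} + \left(361 - - \frac{22}{3}\right) = \frac{1985392}{-63958988651} + \left(361 + \frac{22}{3}\right) = 1985392 \left(- \frac{1}{63958988651}\right) + \frac{1105}{3} = - \frac{1985392}{63958988651} + \frac{1105}{3} = \frac{70674676503179}{191876965953}$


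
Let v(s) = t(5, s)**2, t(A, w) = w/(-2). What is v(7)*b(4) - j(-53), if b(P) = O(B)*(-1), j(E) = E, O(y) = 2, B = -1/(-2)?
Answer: 57/2 ≈ 28.500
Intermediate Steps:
B = 1/2 (B = -1*(-1/2) = 1/2 ≈ 0.50000)
t(A, w) = -w/2 (t(A, w) = w*(-1/2) = -w/2)
b(P) = -2 (b(P) = 2*(-1) = -2)
v(s) = s**2/4 (v(s) = (-s/2)**2 = s**2/4)
v(7)*b(4) - j(-53) = ((1/4)*7**2)*(-2) - 1*(-53) = ((1/4)*49)*(-2) + 53 = (49/4)*(-2) + 53 = -49/2 + 53 = 57/2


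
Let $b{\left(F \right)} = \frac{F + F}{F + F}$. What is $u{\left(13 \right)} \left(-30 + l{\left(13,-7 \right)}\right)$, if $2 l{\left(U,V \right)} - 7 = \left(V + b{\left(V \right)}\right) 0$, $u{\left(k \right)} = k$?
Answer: $- \frac{689}{2} \approx -344.5$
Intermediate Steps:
$b{\left(F \right)} = 1$ ($b{\left(F \right)} = \frac{2 F}{2 F} = 2 F \frac{1}{2 F} = 1$)
$l{\left(U,V \right)} = \frac{7}{2}$ ($l{\left(U,V \right)} = \frac{7}{2} + \frac{\left(V + 1\right) 0}{2} = \frac{7}{2} + \frac{\left(1 + V\right) 0}{2} = \frac{7}{2} + \frac{1}{2} \cdot 0 = \frac{7}{2} + 0 = \frac{7}{2}$)
$u{\left(13 \right)} \left(-30 + l{\left(13,-7 \right)}\right) = 13 \left(-30 + \frac{7}{2}\right) = 13 \left(- \frac{53}{2}\right) = - \frac{689}{2}$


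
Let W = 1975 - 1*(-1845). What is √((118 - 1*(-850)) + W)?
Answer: 6*√133 ≈ 69.195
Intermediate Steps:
W = 3820 (W = 1975 + 1845 = 3820)
√((118 - 1*(-850)) + W) = √((118 - 1*(-850)) + 3820) = √((118 + 850) + 3820) = √(968 + 3820) = √4788 = 6*√133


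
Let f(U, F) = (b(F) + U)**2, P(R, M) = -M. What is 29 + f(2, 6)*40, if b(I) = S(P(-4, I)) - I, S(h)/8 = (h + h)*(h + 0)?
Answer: 13087389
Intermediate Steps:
S(h) = 16*h**2 (S(h) = 8*((h + h)*(h + 0)) = 8*((2*h)*h) = 8*(2*h**2) = 16*h**2)
b(I) = -I + 16*I**2 (b(I) = 16*(-I)**2 - I = 16*I**2 - I = -I + 16*I**2)
f(U, F) = (U + F*(-1 + 16*F))**2 (f(U, F) = (F*(-1 + 16*F) + U)**2 = (U + F*(-1 + 16*F))**2)
29 + f(2, 6)*40 = 29 + (2 - 1*6 + 16*6**2)**2*40 = 29 + (2 - 6 + 16*36)**2*40 = 29 + (2 - 6 + 576)**2*40 = 29 + 572**2*40 = 29 + 327184*40 = 29 + 13087360 = 13087389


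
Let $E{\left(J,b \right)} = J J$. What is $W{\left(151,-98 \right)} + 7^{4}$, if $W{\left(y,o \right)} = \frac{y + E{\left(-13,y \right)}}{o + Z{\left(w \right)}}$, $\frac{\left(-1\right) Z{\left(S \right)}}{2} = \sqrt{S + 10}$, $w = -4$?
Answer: $\frac{1148511}{479} + \frac{32 \sqrt{6}}{479} \approx 2397.9$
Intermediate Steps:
$E{\left(J,b \right)} = J^{2}$
$Z{\left(S \right)} = - 2 \sqrt{10 + S}$ ($Z{\left(S \right)} = - 2 \sqrt{S + 10} = - 2 \sqrt{10 + S}$)
$W{\left(y,o \right)} = \frac{169 + y}{o - 2 \sqrt{6}}$ ($W{\left(y,o \right)} = \frac{y + \left(-13\right)^{2}}{o - 2 \sqrt{10 - 4}} = \frac{y + 169}{o - 2 \sqrt{6}} = \frac{169 + y}{o - 2 \sqrt{6}}$)
$W{\left(151,-98 \right)} + 7^{4} = \frac{169 + 151}{-98 - 2 \sqrt{6}} + 7^{4} = \frac{1}{-98 - 2 \sqrt{6}} \cdot 320 + 2401 = \frac{320}{-98 - 2 \sqrt{6}} + 2401 = 2401 + \frac{320}{-98 - 2 \sqrt{6}}$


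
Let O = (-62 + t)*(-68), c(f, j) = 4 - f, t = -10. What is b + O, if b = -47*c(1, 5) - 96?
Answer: 4659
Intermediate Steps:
b = -237 (b = -47*(4 - 1*1) - 96 = -47*(4 - 1) - 96 = -47*3 - 96 = -141 - 96 = -237)
O = 4896 (O = (-62 - 10)*(-68) = -72*(-68) = 4896)
b + O = -237 + 4896 = 4659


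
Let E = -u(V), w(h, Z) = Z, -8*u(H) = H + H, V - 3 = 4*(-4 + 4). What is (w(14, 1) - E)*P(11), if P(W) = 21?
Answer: 21/4 ≈ 5.2500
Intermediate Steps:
V = 3 (V = 3 + 4*(-4 + 4) = 3 + 4*0 = 3 + 0 = 3)
u(H) = -H/4 (u(H) = -(H + H)/8 = -H/4)
E = ¾ (E = -(-1)*3/4 = -1*(-¾) = ¾ ≈ 0.75000)
(w(14, 1) - E)*P(11) = (1 - 1*¾)*21 = (1 - ¾)*21 = (¼)*21 = 21/4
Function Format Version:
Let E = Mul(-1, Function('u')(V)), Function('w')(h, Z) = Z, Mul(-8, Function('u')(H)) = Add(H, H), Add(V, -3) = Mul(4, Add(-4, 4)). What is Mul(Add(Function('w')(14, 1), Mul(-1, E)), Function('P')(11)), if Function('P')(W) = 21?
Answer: Rational(21, 4) ≈ 5.2500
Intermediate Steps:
V = 3 (V = Add(3, Mul(4, Add(-4, 4))) = Add(3, Mul(4, 0)) = Add(3, 0) = 3)
Function('u')(H) = Mul(Rational(-1, 4), H) (Function('u')(H) = Mul(Rational(-1, 8), Add(H, H)) = Mul(Rational(-1, 8), Mul(2, H)) = Mul(Rational(-1, 4), H))
E = Rational(3, 4) (E = Mul(-1, Mul(Rational(-1, 4), 3)) = Mul(-1, Rational(-3, 4)) = Rational(3, 4) ≈ 0.75000)
Mul(Add(Function('w')(14, 1), Mul(-1, E)), Function('P')(11)) = Mul(Add(1, Mul(-1, Rational(3, 4))), 21) = Mul(Add(1, Rational(-3, 4)), 21) = Mul(Rational(1, 4), 21) = Rational(21, 4)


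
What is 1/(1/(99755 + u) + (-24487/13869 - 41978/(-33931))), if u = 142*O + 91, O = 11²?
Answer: -55072094056092/29101527580381 ≈ -1.8924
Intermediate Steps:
O = 121
u = 17273 (u = 142*121 + 91 = 17182 + 91 = 17273)
1/(1/(99755 + u) + (-24487/13869 - 41978/(-33931))) = 1/(1/(99755 + 17273) + (-24487/13869 - 41978/(-33931))) = 1/(1/117028 + (-24487*1/13869 - 41978*(-1/33931))) = 1/(1/117028 + (-24487/13869 + 41978/33931)) = 1/(1/117028 - 248675515/470589039) = 1/(-29101527580381/55072094056092) = -55072094056092/29101527580381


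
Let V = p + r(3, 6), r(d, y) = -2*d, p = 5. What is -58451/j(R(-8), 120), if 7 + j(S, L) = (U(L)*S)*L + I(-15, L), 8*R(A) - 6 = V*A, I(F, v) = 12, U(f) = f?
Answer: -58451/25205 ≈ -2.3190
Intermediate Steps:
V = -1 (V = 5 - 2*3 = 5 - 6 = -1)
R(A) = 3/4 - A/8 (R(A) = 3/4 + (-A)/8 = 3/4 - A/8)
j(S, L) = 5 + S*L**2 (j(S, L) = -7 + ((L*S)*L + 12) = -7 + (S*L**2 + 12) = -7 + (12 + S*L**2) = 5 + S*L**2)
-58451/j(R(-8), 120) = -58451/(5 + (3/4 - 1/8*(-8))*120**2) = -58451/(5 + (3/4 + 1)*14400) = -58451/(5 + (7/4)*14400) = -58451/(5 + 25200) = -58451/25205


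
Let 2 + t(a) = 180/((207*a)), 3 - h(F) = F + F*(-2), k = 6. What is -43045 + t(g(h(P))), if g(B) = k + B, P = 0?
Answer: -8910709/207 ≈ -43047.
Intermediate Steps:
h(F) = 3 + F (h(F) = 3 - (F + F*(-2)) = 3 - (F - 2*F) = 3 - (-1)*F = 3 + F)
g(B) = 6 + B
t(a) = -2 + 20/(23*a) (t(a) = -2 + 180/((207*a)) = -2 + 180*(1/(207*a)) = -2 + 20/(23*a))
-43045 + t(g(h(P))) = -43045 + (-2 + 20/(23*(6 + (3 + 0)))) = -43045 + (-2 + 20/(23*(6 + 3))) = -43045 + (-2 + (20/23)/9) = -43045 + (-2 + (20/23)*(⅑)) = -43045 + (-2 + 20/207) = -43045 - 394/207 = -8910709/207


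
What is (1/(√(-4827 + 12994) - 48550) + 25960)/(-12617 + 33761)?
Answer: 30595084418065/24919201288476 - √8167/49838402576952 ≈ 1.2278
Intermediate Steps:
(1/(√(-4827 + 12994) - 48550) + 25960)/(-12617 + 33761) = (1/(√8167 - 48550) + 25960)/21144 = (1/(-48550 + √8167) + 25960)*(1/21144) = (25960 + 1/(-48550 + √8167))*(1/21144) = 3245/2643 + 1/(21144*(-48550 + √8167))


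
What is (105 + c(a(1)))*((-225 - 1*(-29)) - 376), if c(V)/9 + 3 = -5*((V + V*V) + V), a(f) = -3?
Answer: 32604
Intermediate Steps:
c(V) = -27 - 90*V - 45*V² (c(V) = -27 + 9*(-5*((V + V*V) + V)) = -27 + 9*(-5*((V + V²) + V)) = -27 + 9*(-5*(V² + 2*V)) = -27 + 9*(-10*V - 5*V²) = -27 + (-90*V - 45*V²) = -27 - 90*V - 45*V²)
(105 + c(a(1)))*((-225 - 1*(-29)) - 376) = (105 + (-27 - 90*(-3) - 45*(-3)²))*((-225 - 1*(-29)) - 376) = (105 + (-27 + 270 - 45*9))*((-225 + 29) - 376) = (105 + (-27 + 270 - 405))*(-196 - 376) = (105 - 162)*(-572) = -57*(-572) = 32604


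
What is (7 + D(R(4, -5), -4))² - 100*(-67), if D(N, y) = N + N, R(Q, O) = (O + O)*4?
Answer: 12029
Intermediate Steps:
R(Q, O) = 8*O (R(Q, O) = (2*O)*4 = 8*O)
D(N, y) = 2*N
(7 + D(R(4, -5), -4))² - 100*(-67) = (7 + 2*(8*(-5)))² - 100*(-67) = (7 + 2*(-40))² + 6700 = (7 - 80)² + 6700 = (-73)² + 6700 = 5329 + 6700 = 12029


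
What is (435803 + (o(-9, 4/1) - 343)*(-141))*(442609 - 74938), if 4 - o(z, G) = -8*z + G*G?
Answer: 182368492710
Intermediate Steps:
o(z, G) = 4 - G² + 8*z (o(z, G) = 4 - (-8*z + G*G) = 4 - (-8*z + G²) = 4 - (G² - 8*z) = 4 + (-G² + 8*z) = 4 - G² + 8*z)
(435803 + (o(-9, 4/1) - 343)*(-141))*(442609 - 74938) = (435803 + ((4 - (4/1)² + 8*(-9)) - 343)*(-141))*(442609 - 74938) = (435803 + ((4 - (4*1)² - 72) - 343)*(-141))*367671 = (435803 + ((4 - 1*4² - 72) - 343)*(-141))*367671 = (435803 + ((4 - 1*16 - 72) - 343)*(-141))*367671 = (435803 + ((4 - 16 - 72) - 343)*(-141))*367671 = (435803 + (-84 - 343)*(-141))*367671 = (435803 - 427*(-141))*367671 = (435803 + 60207)*367671 = 496010*367671 = 182368492710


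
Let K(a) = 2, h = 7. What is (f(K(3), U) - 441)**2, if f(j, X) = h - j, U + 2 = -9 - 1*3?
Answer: 190096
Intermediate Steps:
U = -14 (U = -2 + (-9 - 1*3) = -2 + (-9 - 3) = -2 - 12 = -14)
f(j, X) = 7 - j
(f(K(3), U) - 441)**2 = ((7 - 1*2) - 441)**2 = ((7 - 2) - 441)**2 = (5 - 441)**2 = (-436)**2 = 190096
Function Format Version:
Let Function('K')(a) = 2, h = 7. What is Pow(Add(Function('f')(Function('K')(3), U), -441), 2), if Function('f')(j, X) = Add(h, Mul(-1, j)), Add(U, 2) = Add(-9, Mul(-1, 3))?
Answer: 190096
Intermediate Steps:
U = -14 (U = Add(-2, Add(-9, Mul(-1, 3))) = Add(-2, Add(-9, -3)) = Add(-2, -12) = -14)
Function('f')(j, X) = Add(7, Mul(-1, j))
Pow(Add(Function('f')(Function('K')(3), U), -441), 2) = Pow(Add(Add(7, Mul(-1, 2)), -441), 2) = Pow(Add(Add(7, -2), -441), 2) = Pow(Add(5, -441), 2) = Pow(-436, 2) = 190096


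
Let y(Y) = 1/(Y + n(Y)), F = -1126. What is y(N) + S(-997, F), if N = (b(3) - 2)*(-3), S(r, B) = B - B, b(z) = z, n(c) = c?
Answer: -⅙ ≈ -0.16667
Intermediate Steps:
S(r, B) = 0
N = -3 (N = (3 - 2)*(-3) = 1*(-3) = -3)
y(Y) = 1/(2*Y) (y(Y) = 1/(Y + Y) = 1/(2*Y))
y(N) + S(-997, F) = (½)/(-3) + 0 = (½)*(-⅓) + 0 = -⅙ + 0 = -⅙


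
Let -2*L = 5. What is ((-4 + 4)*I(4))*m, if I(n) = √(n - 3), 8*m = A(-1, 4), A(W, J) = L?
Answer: 0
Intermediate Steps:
L = -5/2 (L = -½*5 = -5/2 ≈ -2.5000)
A(W, J) = -5/2
m = -5/16 (m = (⅛)*(-5/2) = -5/16 ≈ -0.31250)
I(n) = √(-3 + n)
((-4 + 4)*I(4))*m = ((-4 + 4)*√(-3 + 4))*(-5/16) = (0*√1)*(-5/16) = (0*1)*(-5/16) = 0*(-5/16) = 0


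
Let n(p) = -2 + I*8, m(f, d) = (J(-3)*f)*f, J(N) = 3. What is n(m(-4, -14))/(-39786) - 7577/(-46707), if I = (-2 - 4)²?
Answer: 48016720/309714117 ≈ 0.15504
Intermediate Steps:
m(f, d) = 3*f² (m(f, d) = (3*f)*f = 3*f²)
I = 36 (I = (-6)² = 36)
n(p) = 286 (n(p) = -2 + 36*8 = -2 + 288 = 286)
n(m(-4, -14))/(-39786) - 7577/(-46707) = 286/(-39786) - 7577/(-46707) = 286*(-1/39786) - 7577*(-1/46707) = -143/19893 + 7577/46707 = 48016720/309714117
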